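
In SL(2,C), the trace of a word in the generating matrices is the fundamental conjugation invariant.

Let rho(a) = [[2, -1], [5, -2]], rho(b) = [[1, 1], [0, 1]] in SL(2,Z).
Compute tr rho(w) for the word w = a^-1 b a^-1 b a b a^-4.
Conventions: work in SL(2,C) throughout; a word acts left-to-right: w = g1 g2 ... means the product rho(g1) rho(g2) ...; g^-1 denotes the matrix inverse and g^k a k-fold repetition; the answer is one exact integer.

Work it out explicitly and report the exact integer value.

110

rho(a^-1) = [[-2, 1], [-5, 2]]
... * rho(b) = [[1, 1], [0, 1]]  ->  [[-2, -1], [-5, -3]]
... * rho(a^-1) = [[-2, 1], [-5, 2]]  ->  [[9, -4], [25, -11]]
... * rho(b) = [[1, 1], [0, 1]]  ->  [[9, 5], [25, 14]]
... * rho(a) = [[2, -1], [5, -2]]  ->  [[43, -19], [120, -53]]
... * rho(b) = [[1, 1], [0, 1]]  ->  [[43, 24], [120, 67]]
... * rho(a^-1) = [[-2, 1], [-5, 2]]  ->  [[-206, 91], [-575, 254]]
... * rho(a^-1) = [[-2, 1], [-5, 2]]  ->  [[-43, -24], [-120, -67]]
... * rho(a^-1) = [[-2, 1], [-5, 2]]  ->  [[206, -91], [575, -254]]
... * rho(a^-1) = [[-2, 1], [-5, 2]]  ->  [[43, 24], [120, 67]]
tr = 43 + 67 = 110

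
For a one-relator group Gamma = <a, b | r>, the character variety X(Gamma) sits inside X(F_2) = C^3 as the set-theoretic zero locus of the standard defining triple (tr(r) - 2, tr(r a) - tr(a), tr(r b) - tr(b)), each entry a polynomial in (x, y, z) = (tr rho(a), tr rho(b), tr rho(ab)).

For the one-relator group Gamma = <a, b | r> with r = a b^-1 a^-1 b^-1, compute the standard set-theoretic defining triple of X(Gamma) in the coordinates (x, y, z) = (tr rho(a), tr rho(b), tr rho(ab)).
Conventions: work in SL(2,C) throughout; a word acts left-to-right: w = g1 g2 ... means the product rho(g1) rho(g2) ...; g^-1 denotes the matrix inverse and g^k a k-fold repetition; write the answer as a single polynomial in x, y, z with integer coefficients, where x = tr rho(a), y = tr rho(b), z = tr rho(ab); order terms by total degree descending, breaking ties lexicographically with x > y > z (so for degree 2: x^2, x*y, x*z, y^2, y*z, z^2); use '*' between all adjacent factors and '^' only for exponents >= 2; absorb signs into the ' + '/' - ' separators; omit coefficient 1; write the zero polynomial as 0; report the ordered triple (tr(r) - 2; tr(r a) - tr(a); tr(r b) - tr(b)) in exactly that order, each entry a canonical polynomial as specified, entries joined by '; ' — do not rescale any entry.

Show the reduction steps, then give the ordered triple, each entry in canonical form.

x*y*z - x^2 - z^2; x^2*y*z - x^3 - x*z^2 - y*z + 2*x; 0

tr(b^-1) = tr(b) = y
tr(b a b) = tr(b) tr(a b) - tr(a)   [square of b] = y*z - x
tr(b a b a) = tr(b a) tr(b a) - tr(1)   [split at a repeated b] = z^2 - 2
tr(a b a^-1 b) = tr(b a b) tr(a) - tr(b a b a)   [inverse elimination on a] = x*y*z - x^2 - z^2 + 2
tr(a^-1 b^-1 a b) = tr(a b a^-1) tr(b) - tr(a b a^-1 b)   [inverse elimination on b] = -x*y*z + x^2 + y^2 + z^2 - 2
tr(a b^-1 a^-1 b^-1) = tr(a^-1 b^-1 a) tr(b) - tr(a^-1 b^-1 a b)   [inverse elimination on b] = x*y*z - x^2 - z^2 + 2
tr(b^-1 a) = tr(a) tr(b) - tr(a b)   [inverse elimination on b] = x*y - z
tr(b^2) = tr(b) tr(b) - tr(1)   [square of b] = y^2 - 2
tr(b a^2 b) = tr(a) tr(b^2 a) - tr(b^2)   [square of a] = x*y*z - x^2 - y^2 + 2
tr(b a^2 b a) = tr(a) tr(b a b a) - tr(b a b)   [square of a] = x*z^2 - y*z - x
tr(a^2 b a^-1 b) = tr(b a^2 b) tr(a) - tr(b a^2 b a)   [inverse elimination on a] = x^2*y*z - x^3 - x*y^2 - x*z^2 + y*z + 3*x
tr(a^-1 b^-1 a^2 b) = tr(a^2 b a^-1) tr(b) - tr(a^2 b a^-1 b)   [inverse elimination on b] = -x^2*y*z + x^3 + x*y^2 + x*z^2 - 3*x
tr(a b^-1 a^-1 b^-1 a) = tr(a^-1 b^-1 a^2) tr(b) - tr(a^-1 b^-1 a^2 b)   [inverse elimination on b] = x^2*y*z - x^3 - x*z^2 - y*z + 3*x
assemble the triple (tr(r) - 2; tr(r a) - x; tr(r b) - y)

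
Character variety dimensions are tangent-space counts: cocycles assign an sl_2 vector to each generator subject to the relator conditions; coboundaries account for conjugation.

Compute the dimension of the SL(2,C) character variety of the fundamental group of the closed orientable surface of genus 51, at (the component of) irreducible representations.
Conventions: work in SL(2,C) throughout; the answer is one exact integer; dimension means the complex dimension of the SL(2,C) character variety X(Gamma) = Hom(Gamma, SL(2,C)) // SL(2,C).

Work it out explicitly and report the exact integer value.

300

pi_1 of the closed genus-51 surface has 102 generators bound by the single product-of-commutators relator.
Before the relator condition, cocycle space has dim 3*102 = 306.
d_2 is surjective at irreducible rho (its cokernel H^2 is dual to H^0 = 0), so dim Z^1 = 306 - 3 = 303.
As always at irreducible rho, dim B^1 = 3.
dim H^1 = 303 - 3 = 300 = dim X.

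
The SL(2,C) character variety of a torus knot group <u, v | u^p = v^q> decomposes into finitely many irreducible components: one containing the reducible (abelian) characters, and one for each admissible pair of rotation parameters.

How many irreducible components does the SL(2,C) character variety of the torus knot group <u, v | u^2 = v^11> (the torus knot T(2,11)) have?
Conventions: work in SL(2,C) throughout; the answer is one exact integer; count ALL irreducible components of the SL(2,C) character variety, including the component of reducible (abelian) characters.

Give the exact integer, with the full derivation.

6

Gamma = < u, v | u^2 = v^11 > (torus knot T(2,11)); the central element u^2 = v^11 acts as +I or -I in any irreducible SL(2,C) representation.
So on each irreducible component the traces are pinned: tr(u) = 2*cos(pi*alpha/2) with 1 <= alpha <= 1, tr(v) = 2*cos(pi*beta/11) with 1 <= beta <= 10.
Consistency of u^2 = (-1)^alpha I with v^11 = (-1)^beta I forces alpha = beta (mod 2).
Counting: 1 odd alphas x 5 odd betas + 0 even alphas x 5 even betas = 5 + 0 = 5.
Total: 5 irreducible-character components + 1 reducible (abelian) component = 6.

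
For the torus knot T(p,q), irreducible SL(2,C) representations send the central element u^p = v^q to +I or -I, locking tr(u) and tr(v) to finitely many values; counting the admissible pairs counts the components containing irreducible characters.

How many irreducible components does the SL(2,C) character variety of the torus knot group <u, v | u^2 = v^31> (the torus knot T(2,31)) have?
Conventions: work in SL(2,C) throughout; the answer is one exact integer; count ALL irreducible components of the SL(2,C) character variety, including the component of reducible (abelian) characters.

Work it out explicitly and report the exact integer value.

In the torus knot group T(2,31), u^2 = v^31 is central, so an irreducible representation sends it to +I or -I (Schur).
So on each irreducible component the traces are pinned: tr(u) = 2*cos(pi*alpha/2) with 1 <= alpha <= 1, tr(v) = 2*cos(pi*beta/31) with 1 <= beta <= 30.
u^2 = (-1)^alpha I and v^31 = (-1)^beta I must agree, so alpha and beta have equal parity.
count pairs: odd alpha (1 choices) x odd beta (15), plus even alpha (0) x even beta (15): 1*15 + 0*15 = 15.
components with irreducible characters: 15; plus the single component of reducible (abelian) characters: total 16.

16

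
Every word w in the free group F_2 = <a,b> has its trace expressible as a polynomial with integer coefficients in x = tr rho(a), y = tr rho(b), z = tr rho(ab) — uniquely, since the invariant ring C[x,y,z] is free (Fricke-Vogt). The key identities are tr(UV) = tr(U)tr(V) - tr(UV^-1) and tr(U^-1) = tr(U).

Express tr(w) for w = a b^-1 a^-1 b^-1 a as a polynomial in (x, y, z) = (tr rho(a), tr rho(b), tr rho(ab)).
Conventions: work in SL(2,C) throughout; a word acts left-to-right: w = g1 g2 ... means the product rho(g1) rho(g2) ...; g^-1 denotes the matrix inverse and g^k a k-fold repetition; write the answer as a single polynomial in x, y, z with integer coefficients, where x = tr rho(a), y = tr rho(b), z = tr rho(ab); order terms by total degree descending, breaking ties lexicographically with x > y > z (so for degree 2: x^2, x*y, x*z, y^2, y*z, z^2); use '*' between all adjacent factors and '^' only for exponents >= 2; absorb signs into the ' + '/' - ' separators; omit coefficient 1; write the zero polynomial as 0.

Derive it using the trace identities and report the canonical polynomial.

next, trace(b^-1 a) = trace(a)*trace(b) - trace(a b)  (eliminate b^-1) = x*y - z
trace(a^2) = trace(a)*trace(a) - trace(1)  (reduce the a square) = x^2 - 2
trace(a b a) = trace(a)*trace(b a) - trace(b)  (reduce the a square) = x*z - y
trace(a^2 b a) = trace(a)*trace(a b a) - trace(a b)  (reduce the a square) = x^2*z - x*y - z
trace(b a b a) = trace(a b)*trace(a b) - trace(1)  (split on a) = z^2 - 2
next, trace(b a b) = trace(b)*trace(a b) - trace(a)  (reduce the b square) = y*z - x
next, trace(a^2 b a b) = trace(a)*trace(b a b a) - trace(b a b)  (reduce the a square) = x*z^2 - y*z - x
next, trace(b^-1 a^2 b a) = trace(a^2 b a)*trace(b) - trace(a^2 b a b)  (eliminate b^-1) = x^2*y*z - x*y^2 - x*z^2 + x
trace(a^-1 b^-1 a^2 b) = trace(b^-1 a^2 b)*trace(a) - trace(b^-1 a^2 b a)  (eliminate a^-1) = -x^2*y*z + x^3 + x*y^2 + x*z^2 - 3*x
trace(a b^-1 a^-1 b^-1 a) = trace(a^-1 b^-1 a^2)*trace(b) - trace(a^-1 b^-1 a^2 b)  (eliminate b^-1) = x^2*y*z - x^3 - x*z^2 - y*z + 3*x

x^2*y*z - x^3 - x*z^2 - y*z + 3*x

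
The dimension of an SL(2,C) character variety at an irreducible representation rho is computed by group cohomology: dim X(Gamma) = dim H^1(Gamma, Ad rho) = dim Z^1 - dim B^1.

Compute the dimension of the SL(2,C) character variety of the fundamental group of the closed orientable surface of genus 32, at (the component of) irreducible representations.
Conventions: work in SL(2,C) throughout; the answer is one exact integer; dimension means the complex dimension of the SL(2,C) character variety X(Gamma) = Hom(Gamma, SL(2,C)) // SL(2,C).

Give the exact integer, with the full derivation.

186

The genus-32 surface group: 2g = 64 generators, one relator prod [a_i, b_i].
A cocycle assigns one sl_2 vector per generator subject to the relator condition d_2(z) = 0: dim of the unconstrained space is 3*2g = 192.
H^2 = coker(d_2) is dual to H^0 = 0 at irreducible rho (Poincare duality), so d_2 is onto: dim Z^1 = 189.
dim B^1 = 3 (coboundaries, injective at irreducible rho).
dim H^1 = 189 - 3 = 186 = dim X.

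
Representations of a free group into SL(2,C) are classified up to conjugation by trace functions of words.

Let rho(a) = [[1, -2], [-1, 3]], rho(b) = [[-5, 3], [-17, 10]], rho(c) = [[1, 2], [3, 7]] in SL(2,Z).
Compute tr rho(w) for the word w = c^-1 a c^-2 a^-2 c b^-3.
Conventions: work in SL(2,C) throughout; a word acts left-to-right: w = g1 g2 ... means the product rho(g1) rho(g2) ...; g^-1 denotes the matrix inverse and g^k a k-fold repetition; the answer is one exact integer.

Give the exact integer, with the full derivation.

rho(c^-1) = [[7, -2], [-3, 1]]
... * rho(a) = [[1, -2], [-1, 3]]  ->  [[9, -20], [-4, 9]]
... * rho(c^-1) = [[7, -2], [-3, 1]]  ->  [[123, -38], [-55, 17]]
... * rho(c^-1) = [[7, -2], [-3, 1]]  ->  [[975, -284], [-436, 127]]
... * rho(a^-1) = [[3, 2], [1, 1]]  ->  [[2641, 1666], [-1181, -745]]
... * rho(a^-1) = [[3, 2], [1, 1]]  ->  [[9589, 6948], [-4288, -3107]]
... * rho(c) = [[1, 2], [3, 7]]  ->  [[30433, 67814], [-13609, -30325]]
... * rho(b^-1) = [[10, -3], [17, -5]]  ->  [[1457168, -430369], [-651615, 192452]]
... * rho(b^-1) = [[10, -3], [17, -5]]  ->  [[7255407, -2219659], [-3244466, 992585]]
... * rho(b^-1) = [[10, -3], [17, -5]]  ->  [[34819867, -10667926], [-15570715, 4770473]]
tr = 34819867 + 4770473 = 39590340

39590340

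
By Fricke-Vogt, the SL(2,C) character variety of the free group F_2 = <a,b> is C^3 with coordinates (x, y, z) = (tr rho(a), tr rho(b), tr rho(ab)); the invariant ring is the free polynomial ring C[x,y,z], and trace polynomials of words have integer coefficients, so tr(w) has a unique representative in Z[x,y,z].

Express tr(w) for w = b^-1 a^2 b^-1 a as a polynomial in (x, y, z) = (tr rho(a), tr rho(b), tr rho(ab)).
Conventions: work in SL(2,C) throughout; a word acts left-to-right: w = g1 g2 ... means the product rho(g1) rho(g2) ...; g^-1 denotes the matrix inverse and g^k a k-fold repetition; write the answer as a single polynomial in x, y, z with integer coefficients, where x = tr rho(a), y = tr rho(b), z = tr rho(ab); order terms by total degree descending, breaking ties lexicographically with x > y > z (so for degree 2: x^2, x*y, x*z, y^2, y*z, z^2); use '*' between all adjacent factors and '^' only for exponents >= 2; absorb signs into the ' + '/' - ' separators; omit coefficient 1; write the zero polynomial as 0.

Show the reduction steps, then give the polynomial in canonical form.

apply: tr(a^2) = tr(a) * tr(a) - tr(1) = x^2 - 2
use: tr(a^3) = tr(a) * tr(a^2) - tr(a) = x^3 - 3*x
apply: tr(a b a) = tr(a) * tr(b a) - tr(b) = x*z - y
tr(a^3 b) = tr(a) * tr(a b a) - tr(a b) = x^2*z - x*y - z
tr(a^2 b^-1 a) = tr(a^3) * tr(b) - tr(a^3 b) = x^3*y - x^2*z - 2*x*y + z
apply: tr(b a b a) = tr(b a) * tr(b a) - tr(1)   [split at repeated b] = z^2 - 2
use: tr(b a b) = tr(b) * tr(a b) - tr(a) = y*z - x
use: tr(a b a^2 b) = tr(a) * tr(b a b a) - tr(b a b) = x*z^2 - y*z - x
tr(a^2 b^-1 a b) = tr(a b a^2) * tr(b) - tr(a b a^2 b) = x^2*y*z - x*y^2 - x*z^2 + x
use: tr(b^-1 a^2 b^-1 a) = tr(a^2 b^-1 a) * tr(b) - tr(a^2 b^-1 a b) = x^3*y^2 - 2*x^2*y*z - x*y^2 + x*z^2 + y*z - x

x^3*y^2 - 2*x^2*y*z - x*y^2 + x*z^2 + y*z - x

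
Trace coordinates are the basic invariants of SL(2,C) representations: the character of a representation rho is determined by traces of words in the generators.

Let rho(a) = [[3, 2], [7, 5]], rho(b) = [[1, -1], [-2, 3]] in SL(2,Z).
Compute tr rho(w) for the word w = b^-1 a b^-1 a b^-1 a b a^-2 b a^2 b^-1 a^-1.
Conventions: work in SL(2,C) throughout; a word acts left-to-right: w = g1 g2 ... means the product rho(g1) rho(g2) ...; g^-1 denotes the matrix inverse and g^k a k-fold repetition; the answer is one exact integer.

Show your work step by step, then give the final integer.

rho(b^-1) = [[3, 1], [2, 1]]
... * rho(a) = [[3, 2], [7, 5]]  ->  [[16, 11], [13, 9]]
... * rho(b^-1) = [[3, 1], [2, 1]]  ->  [[70, 27], [57, 22]]
... * rho(a) = [[3, 2], [7, 5]]  ->  [[399, 275], [325, 224]]
... * rho(b^-1) = [[3, 1], [2, 1]]  ->  [[1747, 674], [1423, 549]]
... * rho(a) = [[3, 2], [7, 5]]  ->  [[9959, 6864], [8112, 5591]]
... * rho(b) = [[1, -1], [-2, 3]]  ->  [[-3769, 10633], [-3070, 8661]]
... * rho(a^-1) = [[5, -2], [-7, 3]]  ->  [[-93276, 39437], [-75977, 32123]]
... * rho(a^-1) = [[5, -2], [-7, 3]]  ->  [[-742439, 304863], [-604746, 248323]]
... * rho(b) = [[1, -1], [-2, 3]]  ->  [[-1352165, 1657028], [-1101392, 1349715]]
... * rho(a) = [[3, 2], [7, 5]]  ->  [[7542701, 5580810], [6143829, 4545791]]
... * rho(a) = [[3, 2], [7, 5]]  ->  [[61693773, 42989452], [50252024, 35016613]]
... * rho(b^-1) = [[3, 1], [2, 1]]  ->  [[271060223, 104683225], [220789298, 85268637]]
... * rho(a^-1) = [[5, -2], [-7, 3]]  ->  [[622518540, -228070771], [507066031, -185772685]]
tr = 622518540 + -185772685 = 436745855

436745855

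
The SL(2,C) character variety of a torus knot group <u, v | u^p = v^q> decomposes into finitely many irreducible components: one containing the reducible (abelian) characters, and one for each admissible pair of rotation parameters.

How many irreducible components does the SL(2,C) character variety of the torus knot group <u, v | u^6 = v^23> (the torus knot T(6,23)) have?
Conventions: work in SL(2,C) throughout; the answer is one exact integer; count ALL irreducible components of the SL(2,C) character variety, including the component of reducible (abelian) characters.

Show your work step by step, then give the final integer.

For T(6,23): irreducibility forces the central element u^6 = v^23 to one of +I, -I.
On an irreducible component, tr(u) is locked at 2*cos(pi*alpha/6) for some alpha in 1..5, and tr(v) at 2*cos(pi*beta/23) for some beta in 1..22.
u^6 = (-1)^alpha I and v^23 = (-1)^beta I must agree, so alpha and beta have equal parity.
Enumerate parity-matched pairs: 3*11 odd-odd plus 2*11 even-even gives 55.
components with irreducible characters: 55; plus the single component of reducible (abelian) characters: total 56.

56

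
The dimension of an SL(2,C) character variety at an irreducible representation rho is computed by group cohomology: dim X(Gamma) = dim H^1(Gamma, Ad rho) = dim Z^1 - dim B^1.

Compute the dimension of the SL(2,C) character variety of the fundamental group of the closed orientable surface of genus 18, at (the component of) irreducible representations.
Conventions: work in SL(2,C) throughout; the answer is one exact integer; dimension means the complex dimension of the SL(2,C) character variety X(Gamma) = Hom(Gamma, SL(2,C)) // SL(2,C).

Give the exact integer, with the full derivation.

102

The genus-18 surface group: 2g = 36 generators, one relator prod [a_i, b_i].
Unconstrained cocycle data is one sl_2 vector per generator (108 dimensions), cut by the relator condition d_2(z) = 0.
d_2 is surjective at irreducible rho (its cokernel H^2 is dual to H^0 = 0), so dim Z^1 = 108 - 3 = 105.
As always at irreducible rho, dim B^1 = 3.
Hence dim X = 105 - 3 = 102.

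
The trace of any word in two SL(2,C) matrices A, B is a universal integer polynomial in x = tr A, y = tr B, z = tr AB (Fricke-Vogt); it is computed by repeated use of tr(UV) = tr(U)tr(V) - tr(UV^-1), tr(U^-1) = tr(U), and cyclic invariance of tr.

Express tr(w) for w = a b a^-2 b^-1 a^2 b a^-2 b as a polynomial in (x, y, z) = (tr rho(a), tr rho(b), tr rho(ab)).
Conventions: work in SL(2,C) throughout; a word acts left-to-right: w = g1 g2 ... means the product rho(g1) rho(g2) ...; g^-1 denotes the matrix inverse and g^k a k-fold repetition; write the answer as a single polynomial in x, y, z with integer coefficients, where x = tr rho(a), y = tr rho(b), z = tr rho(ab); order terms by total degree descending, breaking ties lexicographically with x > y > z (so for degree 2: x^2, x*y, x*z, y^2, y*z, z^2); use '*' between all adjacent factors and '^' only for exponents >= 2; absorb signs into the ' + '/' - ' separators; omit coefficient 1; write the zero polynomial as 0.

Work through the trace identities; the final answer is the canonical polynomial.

tr(a^2 b) = tr(a)*tr(b a) - tr(b)  (reduce the a square) = x*z - y
tr(a^2) = tr(a)*tr(a) - tr(1)  (reduce the a square) = x^2 - 2
tr(a b^2 a) = tr(b)*tr(a^2 b) - tr(a^2)  (reduce the b square) = x*y*z - x^2 - y^2 + 2
apply: tr(a b^2) = tr(b)*tr(a b) - tr(a)  (reduce the b square) = y*z - x
tr(a^2 b^2 a) = tr(a)*tr(a b^2 a) - tr(a b^2)  (reduce the a square) = x^2*y*z - x^3 - x*y^2 - y*z + 3*x
apply: tr(a b a b) = tr(a b)*tr(a b) - tr(1)  (split on a) = z^2 - 2
tr(b^2 a b a) = tr(b)*tr(a b a b) - tr(a b a)  (reduce the b square) = y*z^2 - x*z - y
tr(b^2 a b) = tr(b)*tr(a b^2) - tr(a b)  (reduce the b square) = y^2*z - x*y - z
apply: tr(b^2 a b a^2) = tr(a)*tr(b^2 a b a) - tr(b^2 a b)  (reduce the a square) = x*y*z^2 - x^2*z - y^2*z + z
tr(a^2 b^2 a b a) = tr(a)*tr(b^2 a b a^2) - tr(b^2 a b a)  (reduce the a square) = x^2*y*z^2 - x^3*z - x*y^2*z - y*z^2 + 2*x*z + y
tr(b a b a b a) = tr(a b a b)*tr(a b) - tr(b a)  (split on a) = z^3 - 3*z
tr(a b a b a^2 b) = tr(a)*tr(b a b a b a) - tr(b a b a b)  (reduce the a square) = x*z^3 - y*z^2 - 2*x*z + y
use: tr(b a b a^2) = tr(a)*tr(b a b a) - tr(b a b)  (reduce the a square) = x*z^2 - y*z - x
use: tr(a b a b a^2) = tr(a)*tr(b a b a^2) - tr(b a b a)  (reduce the a square) = x^2*z^2 - x*y*z - x^2 - z^2 + 2
tr(a^2 b^2 a b a b) = tr(b)*tr(a b a b a^2 b) - tr(a b a b a^2)  (reduce the b square) = x*y*z^3 - x^2*z^2 - y^2*z^2 - x*y*z + x^2 + y^2 + z^2 - 2
use: tr(b^-1 a^2 b^2 a b a) = tr(a^2 b^2 a b a)*tr(b) - tr(a^2 b^2 a b a b)  (eliminate b^-1) = x^2*y^2*z^2 - x^3*y*z - x*y^3*z - x*y*z^3 + x^2*z^2 + 3*x*y*z - x^2 - z^2 + 2
apply: tr(b a b a^-1 b^-1 a^2 b) = tr(b^-1 a^2 b^2 a b)*tr(a) - tr(b^-1 a^2 b^2 a b a)  (eliminate a^-1) = -x^2*y^2*z^2 + 2*x^3*y*z + x*y^3*z + x*y*z^3 - x^4 - x^2*y^2 - x^2*z^2 - 4*x*y*z + 4*x^2 + z^2 - 2
tr(b a^2 b a b a b) = tr(b)*tr(a^2 b a b a b) - tr(a^2 b a b a)  (reduce the b square) = x*y*z^3 - x^2*z^2 - y^2*z^2 - x*y*z + x^2 + y^2 + z^2 - 2
tr(b a b a b a b a) = tr(b a b a)*tr(b a b a) - tr(1)  (split on b) = z^4 - 4*z^2 + 2
tr(b a b a b a b) = tr(b)*tr(a b a b a b) - tr(a b a b a)  (reduce the b square) = y*z^3 - x*z^2 - 2*y*z + x
tr(b a^2 b a b a b a) = tr(a)*tr(b a b a b a b a) - tr(b a b a b a b)  (reduce the a square) = x*z^4 - y*z^3 - 3*x*z^2 + 2*y*z + x
tr(a^2 b a b a b a^-1 b) = tr(b a^2 b a b a b)*tr(a) - tr(b a^2 b a b a b a)  (eliminate a^-1) = x^2*y*z^3 - x^3*z^2 - x*y^2*z^2 - x*z^4 - x^2*y*z + y*z^3 + x^3 + x*y^2 + 4*x*z^2 - 2*y*z - 3*x
apply: tr(b a b a^-1 b^-1 a^2 b a) = tr(a^2 b a b a b a^-1)*tr(b) - tr(a^2 b a b a b a^-1 b)  (eliminate b^-1) = -x^2*y*z^3 + x^3*z^2 + x*y^2*z^2 + x*z^4 + x^2*y*z - x^3 - x*y^2 - 4*x*z^2 - y*z + 3*x
tr(b^-1 a^2 b a^-1 b a b a^-1) = tr(b a b a^-1 b^-1 a^2 b)*tr(a) - tr(b a b a^-1 b^-1 a^2 b a)  (eliminate a^-1) = -x^3*y^2*z^2 + 2*x^4*y*z + x^2*y^3*z + 2*x^2*y*z^3 - x^5 - x^3*y^2 - 2*x^3*z^2 - x*y^2*z^2 - x*z^4 - 5*x^2*y*z + 5*x^3 + x*y^2 + 5*x*z^2 + y*z - 5*x
use: tr(a^2 b a^-1 b a) = tr(b a^3 b)*tr(a) - tr(b a^3 b a)  (eliminate a^-1) = x^3*y*z - x^4 - x^2*y^2 - x^2*z^2 + 4*x^2 + z^2 - 2
apply: tr(b a b a^-2 b^-1 a^2 b a^-1) = tr(b^-1 a^2 b a^-1 b a b a^-1)*tr(a) - tr(b^-1 a^2 b a^-1 b a b)  (eliminate a^-1) = -x^4*y^2*z^2 + 2*x^5*y*z + x^3*y^3*z + 2*x^3*y*z^3 - x^6 - x^4*y^2 - 2*x^4*z^2 - x^2*y^2*z^2 - x^2*z^4 - 6*x^3*y*z + 6*x^4 + 2*x^2*y^2 + 6*x^2*z^2 + x*y*z - 9*x^2 - z^2 + 2
tr(b a b a^-2 b^-1 a^2 b) = tr(a^-1 b^-1 a^2 b^2 a b)*tr(a) - tr(a^-1 b^-1 a^2 b^2 a b a)  (eliminate a^-1) = -x^3*y^2*z^2 + 2*x^4*y*z + x^2*y^3*z + x^2*y*z^3 - x^5 - x^3*y^2 - x^3*z^2 - 5*x^2*y*z + 5*x^3 + x*y^2 + x*z^2 + y*z - 5*x
apply: tr(a b a^-2 b^-1 a^2 b a^-2 b) = tr(b a b a^-2 b^-1 a^2 b a^-1)*tr(a) - tr(b a b a^-2 b^-1 a^2 b)  (eliminate a^-1) = -x^5*y^2*z^2 + 2*x^6*y*z + x^4*y^3*z + 2*x^4*y*z^3 - x^7 - x^5*y^2 - 2*x^5*z^2 - x^3*z^4 - 8*x^4*y*z - x^2*y^3*z - x^2*y*z^3 + 7*x^5 + 3*x^3*y^2 + 7*x^3*z^2 + 6*x^2*y*z - 14*x^3 - x*y^2 - 2*x*z^2 - y*z + 7*x

-x^5*y^2*z^2 + 2*x^6*y*z + x^4*y^3*z + 2*x^4*y*z^3 - x^7 - x^5*y^2 - 2*x^5*z^2 - x^3*z^4 - 8*x^4*y*z - x^2*y^3*z - x^2*y*z^3 + 7*x^5 + 3*x^3*y^2 + 7*x^3*z^2 + 6*x^2*y*z - 14*x^3 - x*y^2 - 2*x*z^2 - y*z + 7*x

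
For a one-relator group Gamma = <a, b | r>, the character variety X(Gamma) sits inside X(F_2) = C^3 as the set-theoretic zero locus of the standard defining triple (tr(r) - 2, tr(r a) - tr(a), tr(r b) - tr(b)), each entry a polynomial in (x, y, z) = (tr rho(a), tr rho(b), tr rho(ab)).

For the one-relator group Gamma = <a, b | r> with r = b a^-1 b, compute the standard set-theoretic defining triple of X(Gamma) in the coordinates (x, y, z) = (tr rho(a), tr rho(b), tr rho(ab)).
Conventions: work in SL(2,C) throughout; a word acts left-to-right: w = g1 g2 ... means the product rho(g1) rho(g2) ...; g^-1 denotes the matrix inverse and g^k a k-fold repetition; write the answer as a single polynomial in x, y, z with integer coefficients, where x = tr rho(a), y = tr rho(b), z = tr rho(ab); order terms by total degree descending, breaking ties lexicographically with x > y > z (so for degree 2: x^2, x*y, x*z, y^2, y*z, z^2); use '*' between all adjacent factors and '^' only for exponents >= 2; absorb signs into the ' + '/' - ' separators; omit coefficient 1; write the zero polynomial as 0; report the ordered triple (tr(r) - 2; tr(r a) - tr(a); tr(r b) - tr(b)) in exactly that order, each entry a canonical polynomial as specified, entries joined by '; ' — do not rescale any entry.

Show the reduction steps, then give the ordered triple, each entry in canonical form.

so tr(b^2) = tr(b) * tr(b) - tr(1)  (reduce the b square) = y^2 - 2
tr(b^2 a) = tr(b) * tr(a b) - tr(a)  (reduce the b square) = y*z - x
so tr(b a^-1 b) = tr(b^2) * tr(a) - tr(b^2 a)  (eliminate a^-1) = x*y^2 - y*z - x
so tr(b a b a) = tr(b a) * tr(b a) - tr(1)  (split on b) = z^2 - 2
reduce: tr(b a^-1 b a) = tr(b a b) * tr(a) - tr(b a b a)  (eliminate a^-1) = x*y*z - x^2 - z^2 + 2
reduce: tr(b^3) = tr(b) * tr(b^2) - tr(b) = y^3 - 3*y
tr(b^3 a) = tr(b) * tr(a b^2) - tr(a b) = y^2*z - x*y - z
so tr(b a^-1 b^2) = tr(b^3) * tr(a) - tr(b^3 a) = x*y^3 - y^2*z - 2*x*y + z
assemble the triple (tr(r) - 2; tr(r a) - x; tr(r b) - y)

x*y^2 - y*z - x - 2; x*y*z - x^2 - z^2 - x + 2; x*y^3 - y^2*z - 2*x*y - y + z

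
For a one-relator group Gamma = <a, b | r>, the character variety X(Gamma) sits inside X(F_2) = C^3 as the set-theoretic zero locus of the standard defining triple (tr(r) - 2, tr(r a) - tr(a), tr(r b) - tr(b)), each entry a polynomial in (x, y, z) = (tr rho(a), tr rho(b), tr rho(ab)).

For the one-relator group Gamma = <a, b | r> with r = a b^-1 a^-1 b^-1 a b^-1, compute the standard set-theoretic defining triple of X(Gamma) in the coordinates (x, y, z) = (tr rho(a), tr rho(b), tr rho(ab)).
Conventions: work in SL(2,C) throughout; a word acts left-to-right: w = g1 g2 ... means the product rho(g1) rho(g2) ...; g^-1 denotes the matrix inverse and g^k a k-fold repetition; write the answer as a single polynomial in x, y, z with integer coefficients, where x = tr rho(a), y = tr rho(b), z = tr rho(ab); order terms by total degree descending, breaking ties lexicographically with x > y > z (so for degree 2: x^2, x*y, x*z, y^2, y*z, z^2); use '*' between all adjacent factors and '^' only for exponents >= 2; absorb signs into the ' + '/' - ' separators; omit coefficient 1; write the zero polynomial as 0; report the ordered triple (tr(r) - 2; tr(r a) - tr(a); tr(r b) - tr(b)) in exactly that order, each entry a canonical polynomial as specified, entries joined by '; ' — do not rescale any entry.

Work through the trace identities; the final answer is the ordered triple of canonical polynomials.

x^2*y^2*z - x^3*y - 2*x*y*z^2 + x^2*z + z^3 + 2*x*y - 3*z - 2; x^3*y^2*z - x^4*y - 2*x^2*y*z^2 + x^3*z - x*y^2*z + x*z^3 + 3*x^2*y + y*z^2 - 3*x*z - x - y; x^2*y*z - x^3 - x*z^2 - y*z + 3*x - y

trace(b^-1 a) = trace(a) trace(b) - trace(a b)  (eliminate b^-1) = x*y - z
trace(b^-1 a b^-1) = trace(b^-1 a) trace(b) - trace(b^-1 a b)  (eliminate b^-1) = x*y^2 - y*z - x
trace(b^2 a) = trace(b) trace(a b) - trace(a)  (reduce the b square) = y*z - x
apply: trace(b^2) = trace(b) trace(b) - trace(1)  (reduce the b square) = y^2 - 2
trace(a b^2 a) = trace(a) trace(b^2 a) - trace(b^2)  (reduce the a square) = x*y*z - x^2 - y^2 + 2
use: trace(a b a b) = trace(b a) trace(b a) - trace(1)  (split on b) = z^2 - 2
trace(a b a) = trace(a) trace(b a) - trace(b)  (reduce the a square) = x*z - y
trace(a b^2 a b) = trace(b) trace(a b a b) - trace(a b a)  (reduce the b square) = y*z^2 - x*z - y
trace(b a b^-1 a b) = trace(a b^2 a) trace(b) - trace(a b^2 a b)  (eliminate b^-1) = x*y^2*z - x^2*y - y^3 - y*z^2 + x*z + 3*y
apply: trace(a b a b a) = trace(a) trace(b a b a) - trace(b a b)  (reduce the a square) = x*z^2 - y*z - x
apply: trace(a b a b a b) = trace(a b a b) trace(a b) - trace(b a)  (split on a) = z^3 - 3*z
trace(b a b^-1 a b a) = trace(a b a b a) trace(b) - trace(a b a b a b)  (eliminate b^-1) = x*y*z^2 - y^2*z - z^3 - x*y + 3*z
apply: trace(a^-1 b a b^-1 a b) = trace(b a b^-1 a b) trace(a) - trace(b a b^-1 a b a)  (eliminate a^-1) = x^2*y^2*z - x^3*y - x*y^3 - 2*x*y*z^2 + x^2*z + y^2*z + z^3 + 4*x*y - 3*z
use: trace(a b^-1 a b^-1 a^-1 b) = trace(a^-1 b a b^-1 a) trace(b) - trace(a^-1 b a b^-1 a b)  (eliminate b^-1) = -x^2*y^2*z + x^3*y + x*y^3 + 2*x*y*z^2 - x^2*z - y^2*z - z^3 - 3*x*y + 3*z
apply: trace(a b^-1 a^-1 b^-1 a b^-1) = trace(a b^-1 a b^-1 a^-1) trace(b) - trace(a b^-1 a b^-1 a^-1 b)  (eliminate b^-1) = x^2*y^2*z - x^3*y - 2*x*y*z^2 + x^2*z + z^3 + 2*x*y - 3*z
trace(a^2) = trace(a) trace(a) - trace(1)  (reduce the a square) = x^2 - 2
apply: trace(a^2 b^-1) = trace(a^2) trace(b) - trace(a^2 b)  (eliminate b^-1) = x^2*y - x*z - y
trace(b^-1 a^2 b^-1) = trace(a^2 b^-1) trace(b) - trace(a^2)  (eliminate b^-1) = x^2*y^2 - x*y*z - x^2 - y^2 + 2
trace(a^3) = trace(a) trace(a^2) - trace(a)  (reduce the a square) = x^3 - 3*x
use: trace(b a^3) = trace(a) trace(b a^2) - trace(b a)  (reduce the a square) = x^2*z - x*y - z
use: trace(a b a^3) = trace(a) trace(b a^3) - trace(b a^2)  (reduce the a square) = x^3*z - x^2*y - 2*x*z + y
use: trace(a b a^3 b) = trace(a) trace(b a b a^2) - trace(b a b a)  (reduce the a square) = x^2*z^2 - x*y*z - x^2 - z^2 + 2
apply: trace(b a^3 b^-1 a) = trace(a b a^3) trace(b) - trace(a b a^3 b)  (eliminate b^-1) = x^3*y*z - x^2*y^2 - x^2*z^2 - x*y*z + x^2 + y^2 + z^2 - 2
use: trace(a^2 b^-1 a^-1 b a) = trace(b a^3 b^-1) trace(a) - trace(b a^3 b^-1 a)  (eliminate a^-1) = -x^3*y*z + x^4 + x^2*y^2 + x^2*z^2 + x*y*z - 4*x^2 - y^2 - z^2 + 2
use: trace(b a b a^2 b) = trace(b) trace(a b a^2 b) - trace(a b a^2)  (reduce the b square) = x*y*z^2 - x^2*z - y^2*z + z
apply: trace(b a b a^2 b a) = trace(a) trace(b a b a b a) - trace(b a b a b)  (reduce the a square) = x*z^3 - y*z^2 - 2*x*z + y
use: trace(a^-1 b a b a^2 b) = trace(b a b a^2 b) trace(a) - trace(b a b a^2 b a)  (eliminate a^-1) = x^2*y*z^2 - x^3*z - x*y^2*z - x*z^3 + y*z^2 + 3*x*z - y
trace(a^2 b^-1 a^-1 b a b) = trace(a^-1 b a b a^2) trace(b) - trace(a^-1 b a b a^2 b)  (eliminate b^-1) = -x^2*y*z^2 + x^3*z + x*y^2*z + x*z^3 - 3*x*z - y
apply: trace(a b^-1 a^2 b^-1 a^-1 b) = trace(a^2 b^-1 a^-1 b a) trace(b) - trace(a^2 b^-1 a^-1 b a b)  (eliminate b^-1) = -x^3*y^2*z + x^4*y + x^2*y^3 + 2*x^2*y*z^2 - x^3*z - x*z^3 - 4*x^2*y - y^3 - y*z^2 + 3*x*z + 3*y
apply: trace(a b^-1 a^-1 b^-1 a b^-1 a) = trace(a b^-1 a^2 b^-1 a^-1) trace(b) - trace(a b^-1 a^2 b^-1 a^-1 b)  (eliminate b^-1) = x^3*y^2*z - x^4*y - 2*x^2*y*z^2 + x^3*z - x*y^2*z + x*z^3 + 3*x^2*y + y*z^2 - 3*x*z - y
trace(a b^-1 a^2) = trace(a^3) trace(b) - trace(a^3 b)  (eliminate b^-1) = x^3*y - x^2*z - 2*x*y + z
apply: trace(a b^-1 a^2 b) = trace(a^2 b a) trace(b) - trace(a^2 b a b)  (eliminate b^-1) = x^2*y*z - x*y^2 - x*z^2 + x
apply: trace(b^-1 a^2 b^-1 a) = trace(a b^-1 a^2) trace(b) - trace(a b^-1 a^2 b)  (eliminate b^-1) = x^3*y^2 - 2*x^2*y*z - x*y^2 + x*z^2 + y*z - x
trace(a b^-1 a^-1 b^-1 a) = trace(b^-1 a^2 b^-1) trace(a) - trace(b^-1 a^2 b^-1 a)  (eliminate a^-1) = x^2*y*z - x^3 - x*z^2 - y*z + 3*x
assemble the triple (trace(r) - 2; trace(r a) - x; trace(r b) - y)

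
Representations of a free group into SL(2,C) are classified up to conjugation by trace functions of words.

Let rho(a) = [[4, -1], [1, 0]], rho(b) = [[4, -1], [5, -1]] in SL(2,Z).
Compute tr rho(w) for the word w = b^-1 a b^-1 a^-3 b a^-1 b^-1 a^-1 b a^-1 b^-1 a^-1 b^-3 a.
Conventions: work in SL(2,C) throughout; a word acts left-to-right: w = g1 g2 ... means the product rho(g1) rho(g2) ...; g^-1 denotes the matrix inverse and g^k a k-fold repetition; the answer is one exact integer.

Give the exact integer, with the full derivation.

rho(b^-1) = [[-1, 1], [-5, 4]]
... * rho(a) = [[4, -1], [1, 0]]  ->  [[-3, 1], [-16, 5]]
... * rho(b^-1) = [[-1, 1], [-5, 4]]  ->  [[-2, 1], [-9, 4]]
... * rho(a^-1) = [[0, 1], [-1, 4]]  ->  [[-1, 2], [-4, 7]]
... * rho(a^-1) = [[0, 1], [-1, 4]]  ->  [[-2, 7], [-7, 24]]
... * rho(a^-1) = [[0, 1], [-1, 4]]  ->  [[-7, 26], [-24, 89]]
... * rho(b) = [[4, -1], [5, -1]]  ->  [[102, -19], [349, -65]]
... * rho(a^-1) = [[0, 1], [-1, 4]]  ->  [[19, 26], [65, 89]]
... * rho(b^-1) = [[-1, 1], [-5, 4]]  ->  [[-149, 123], [-510, 421]]
... * rho(a^-1) = [[0, 1], [-1, 4]]  ->  [[-123, 343], [-421, 1174]]
... * rho(b) = [[4, -1], [5, -1]]  ->  [[1223, -220], [4186, -753]]
... * rho(a^-1) = [[0, 1], [-1, 4]]  ->  [[220, 343], [753, 1174]]
... * rho(b^-1) = [[-1, 1], [-5, 4]]  ->  [[-1935, 1592], [-6623, 5449]]
... * rho(a^-1) = [[0, 1], [-1, 4]]  ->  [[-1592, 4433], [-5449, 15173]]
... * rho(b^-1) = [[-1, 1], [-5, 4]]  ->  [[-20573, 16140], [-70416, 55243]]
... * rho(b^-1) = [[-1, 1], [-5, 4]]  ->  [[-60127, 43987], [-205799, 150556]]
... * rho(b^-1) = [[-1, 1], [-5, 4]]  ->  [[-159808, 115821], [-546981, 396425]]
... * rho(a) = [[4, -1], [1, 0]]  ->  [[-523411, 159808], [-1791499, 546981]]
tr = -523411 + 546981 = 23570

23570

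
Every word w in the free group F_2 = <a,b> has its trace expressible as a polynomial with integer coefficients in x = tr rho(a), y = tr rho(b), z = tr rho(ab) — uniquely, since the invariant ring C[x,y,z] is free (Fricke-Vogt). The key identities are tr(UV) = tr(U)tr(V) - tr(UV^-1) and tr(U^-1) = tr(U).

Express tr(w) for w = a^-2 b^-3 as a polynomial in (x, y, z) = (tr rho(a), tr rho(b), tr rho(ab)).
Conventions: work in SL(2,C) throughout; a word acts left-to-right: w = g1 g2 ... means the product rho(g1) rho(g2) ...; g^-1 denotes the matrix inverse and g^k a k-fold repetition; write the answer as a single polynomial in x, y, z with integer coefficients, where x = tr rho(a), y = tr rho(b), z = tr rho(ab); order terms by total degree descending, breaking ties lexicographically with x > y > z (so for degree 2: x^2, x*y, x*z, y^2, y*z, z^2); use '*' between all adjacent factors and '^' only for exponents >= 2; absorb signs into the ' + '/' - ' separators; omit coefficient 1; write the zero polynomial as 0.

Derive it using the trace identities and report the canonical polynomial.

x*y^2*z - x^2*y - y^3 - x*z + 3*y

so trace(a^-1) = trace(a) = x
reduce: trace(a^-1 b) = trace(b) * trace(a) - trace(b a)  (eliminate a^-1) = x*y - z
trace(a^-1 b^-1) = trace(a^-1) * trace(b) - trace(a^-1 b)  (eliminate b^-1) = z
reduce: trace(b^-1 a^-2) = trace(a^-1 b^-1) * trace(a) - trace(a^-1 b^-1 a)  (eliminate a^-1) = x*z - y
trace(a^-2) = trace(a^-1) * trace(a) - trace(1)  (eliminate a^-1) = x^2 - 2
so trace(b^-1 a^-2 b^-1) = trace(b^-1 a^-2) * trace(b) - trace(b^-1 a^-2 b)  (eliminate b^-1) = x*y*z - x^2 - y^2 + 2
trace(a^-2 b^-3) = trace(b^-1 a^-2 b^-1) * trace(b) - trace(b^-1 a^-2)  (eliminate b^-1) = x*y^2*z - x^2*y - y^3 - x*z + 3*y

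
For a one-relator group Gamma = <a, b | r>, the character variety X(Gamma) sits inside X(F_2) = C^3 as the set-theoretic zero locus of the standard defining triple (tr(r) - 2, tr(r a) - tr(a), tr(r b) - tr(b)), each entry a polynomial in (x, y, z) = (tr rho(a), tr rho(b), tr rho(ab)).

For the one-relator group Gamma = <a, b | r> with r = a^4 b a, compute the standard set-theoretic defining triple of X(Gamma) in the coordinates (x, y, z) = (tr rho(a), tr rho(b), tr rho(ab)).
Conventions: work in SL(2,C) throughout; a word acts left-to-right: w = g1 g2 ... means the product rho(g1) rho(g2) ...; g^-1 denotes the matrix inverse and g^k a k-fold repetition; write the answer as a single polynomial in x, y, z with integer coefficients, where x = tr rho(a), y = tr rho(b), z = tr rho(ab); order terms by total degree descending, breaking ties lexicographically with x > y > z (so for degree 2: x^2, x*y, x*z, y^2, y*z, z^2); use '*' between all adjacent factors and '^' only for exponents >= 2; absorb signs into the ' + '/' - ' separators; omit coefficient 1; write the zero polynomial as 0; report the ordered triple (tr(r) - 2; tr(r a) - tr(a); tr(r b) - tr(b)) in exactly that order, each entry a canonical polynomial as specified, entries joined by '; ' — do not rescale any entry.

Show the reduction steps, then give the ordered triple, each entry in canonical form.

trace(a b a) = trace(a) trace(b a) - trace(b)   [square of a] = x*z - y
apply: trace(a b a^2) = trace(a) trace(a b a) - trace(a b)   [square of a] = x^2*z - x*y - z
trace(b a^4) = trace(a) trace(a b a^2) - trace(a b a)   [square of a] = x^3*z - x^2*y - 2*x*z + y
trace(a^4 b a) = trace(a) trace(b a^4) - trace(b a^3)   [square of a] = x^4*z - x^3*y - 3*x^2*z + 2*x*y + z
trace(a^4 b a^2) = trace(a) trace(a^3 b a^2) - trace(a^3 b a) = x^5*z - x^4*y - 4*x^3*z + 3*x^2*y + 3*x*z - y
trace(b a b a) = trace(a b) trace(a b) - trace(1) = z^2 - 2
trace(b a b) = trace(b) trace(a b) - trace(a) = y*z - x
trace(a b a b a) = trace(a) trace(b a b a) - trace(b a b) = x*z^2 - y*z - x
use: trace(a b a b a^2) = trace(a) trace(a b a b a) - trace(a b a b) = x^2*z^2 - x*y*z - x^2 - z^2 + 2
apply: trace(a^4 b a b) = trace(a) trace(a b a b a^2) - trace(a b a b a) = x^3*z^2 - x^2*y*z - x^3 - 2*x*z^2 + y*z + 3*x
assemble the triple (trace(r) - 2; trace(r a) - x; trace(r b) - y)

x^4*z - x^3*y - 3*x^2*z + 2*x*y + z - 2; x^5*z - x^4*y - 4*x^3*z + 3*x^2*y + 3*x*z - x - y; x^3*z^2 - x^2*y*z - x^3 - 2*x*z^2 + y*z + 3*x - y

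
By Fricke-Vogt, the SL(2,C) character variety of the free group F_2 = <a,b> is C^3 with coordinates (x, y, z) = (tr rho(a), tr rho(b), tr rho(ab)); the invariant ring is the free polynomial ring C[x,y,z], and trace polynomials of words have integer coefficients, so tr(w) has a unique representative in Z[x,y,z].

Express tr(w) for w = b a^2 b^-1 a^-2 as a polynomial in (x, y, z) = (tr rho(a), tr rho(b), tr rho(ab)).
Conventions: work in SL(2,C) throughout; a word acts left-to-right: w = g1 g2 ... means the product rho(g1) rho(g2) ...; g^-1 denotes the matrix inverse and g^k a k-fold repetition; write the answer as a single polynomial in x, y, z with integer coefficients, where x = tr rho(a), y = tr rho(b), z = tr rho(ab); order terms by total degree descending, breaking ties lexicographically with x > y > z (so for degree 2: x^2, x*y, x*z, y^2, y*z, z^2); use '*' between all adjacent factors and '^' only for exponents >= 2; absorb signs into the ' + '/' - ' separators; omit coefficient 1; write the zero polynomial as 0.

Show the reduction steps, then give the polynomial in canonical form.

-x^3*y*z + x^4 + x^2*y^2 + x^2*z^2 - 4*x^2 + 2

tr(a^2) = tr(a) tr(a) - tr(1)  (reduce the a square) = x^2 - 2
so tr(b a^2) = tr(a) tr(b a) - tr(b)  (reduce the a square) = x*z - y
tr(a b a^2) = tr(a) tr(b a^2) - tr(b a)  (reduce the a square) = x^2*z - x*y - z
tr(b a b a) = tr(b a) tr(b a) - tr(1)  (split on b) = z^2 - 2
so tr(b a b) = tr(b) tr(a b) - tr(a)  (reduce the b square) = y*z - x
so tr(a b a^2 b) = tr(a) tr(b a b a) - tr(b a b)  (reduce the a square) = x*z^2 - y*z - x
tr(b a^2 b^-1 a) = tr(a b a^2) tr(b) - tr(a b a^2 b)  (eliminate b^-1) = x^2*y*z - x*y^2 - x*z^2 + x
tr(b a^2 b^-1 a^-1) = tr(b a^2 b^-1) tr(a) - tr(b a^2 b^-1 a)  (eliminate a^-1) = -x^2*y*z + x^3 + x*y^2 + x*z^2 - 3*x
reduce: tr(b a^2 b^-1 a^-2) = tr(b a^2 b^-1 a^-1) tr(a) - tr(b a^2 b^-1)  (eliminate a^-1) = -x^3*y*z + x^4 + x^2*y^2 + x^2*z^2 - 4*x^2 + 2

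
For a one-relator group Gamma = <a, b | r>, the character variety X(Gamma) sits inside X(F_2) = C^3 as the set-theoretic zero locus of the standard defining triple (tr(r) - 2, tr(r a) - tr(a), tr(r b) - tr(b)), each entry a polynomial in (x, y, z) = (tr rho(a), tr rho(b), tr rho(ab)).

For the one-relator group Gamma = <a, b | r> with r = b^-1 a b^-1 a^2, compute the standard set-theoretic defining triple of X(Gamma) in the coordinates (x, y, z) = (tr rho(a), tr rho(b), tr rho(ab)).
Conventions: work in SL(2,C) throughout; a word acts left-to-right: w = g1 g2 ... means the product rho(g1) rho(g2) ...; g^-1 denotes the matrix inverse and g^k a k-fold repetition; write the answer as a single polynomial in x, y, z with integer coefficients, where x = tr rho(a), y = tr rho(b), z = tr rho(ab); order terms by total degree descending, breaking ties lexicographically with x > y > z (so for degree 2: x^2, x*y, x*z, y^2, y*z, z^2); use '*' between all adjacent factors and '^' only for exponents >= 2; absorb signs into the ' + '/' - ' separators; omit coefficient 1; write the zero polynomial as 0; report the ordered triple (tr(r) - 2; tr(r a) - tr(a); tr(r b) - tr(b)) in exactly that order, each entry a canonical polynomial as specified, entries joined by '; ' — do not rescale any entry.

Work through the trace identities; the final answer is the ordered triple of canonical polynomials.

and tr(a^2) = tr(a) * tr(a) - tr(1)   [square of a] = x^2 - 2
tr(a^3) = tr(a) * tr(a^2) - tr(a)   [square of a] = x^3 - 3*x
and tr(b a^2) = tr(a) * tr(b a) - tr(b)   [square of a] = x*z - y
and tr(a^3 b) = tr(a) * tr(b a^2) - tr(b a)   [square of a] = x^2*z - x*y - z
next, tr(a b^-1 a^2) = tr(a^3) * tr(b) - tr(a^3 b)   [inverse elimination on b] = x^3*y - x^2*z - 2*x*y + z
tr(b a b a) = tr(a b) * tr(a b) - tr(1)   [split at a repeated a] = z^2 - 2
next, tr(b a b) = tr(b) * tr(a b) - tr(a)   [square of b] = y*z - x
tr(a^2 b a b) = tr(a) * tr(b a b a) - tr(b a b)   [square of a] = x*z^2 - y*z - x
tr(a b^-1 a^2 b) = tr(a^2 b a) * tr(b) - tr(a^2 b a b)   [inverse elimination on b] = x^2*y*z - x*y^2 - x*z^2 + x
and tr(b^-1 a b^-1 a^2) = tr(a b^-1 a^2) * tr(b) - tr(a b^-1 a^2 b)   [inverse elimination on b] = x^3*y^2 - 2*x^2*y*z - x*y^2 + x*z^2 + y*z - x
and tr(a^4) = tr(a) * tr(a^3) - tr(a^2)  (reduce the a square) = x^4 - 4*x^2 + 2
tr(a^4 b) = tr(a) * tr(b a^3) - tr(b a^2)  (reduce the a square) = x^3*z - x^2*y - 2*x*z + y
and tr(a b^-1 a^3) = tr(a^4) * tr(b) - tr(a^4 b)  (eliminate b^-1) = x^4*y - x^3*z - 3*x^2*y + 2*x*z + y
tr(a^3 b a b) = tr(a) * tr(b a b a^2) - tr(b a b a)  (reduce the a square) = x^2*z^2 - x*y*z - x^2 - z^2 + 2
tr(a b^-1 a^3 b) = tr(a^3 b a) * tr(b) - tr(a^3 b a b)  (eliminate b^-1) = x^3*y*z - x^2*y^2 - x^2*z^2 - x*y*z + x^2 + y^2 + z^2 - 2
tr(b^-1 a b^-1 a^3) = tr(a b^-1 a^3) * tr(b) - tr(a b^-1 a^3 b)  (eliminate b^-1) = x^4*y^2 - 2*x^3*y*z - 2*x^2*y^2 + x^2*z^2 + 3*x*y*z - x^2 - z^2 + 2
assemble the triple (tr(r) - 2; tr(r a) - x; tr(r b) - y)

x^3*y^2 - 2*x^2*y*z - x*y^2 + x*z^2 + y*z - x - 2; x^4*y^2 - 2*x^3*y*z - 2*x^2*y^2 + x^2*z^2 + 3*x*y*z - x^2 - z^2 - x + 2; x^3*y - x^2*z - 2*x*y - y + z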